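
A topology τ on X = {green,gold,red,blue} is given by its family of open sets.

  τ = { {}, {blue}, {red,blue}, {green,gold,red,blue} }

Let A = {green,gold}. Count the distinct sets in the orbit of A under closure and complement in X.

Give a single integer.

closure: X∖int(X∖A) = X∖{red,blue} = {green,gold}
Let k=closure and c=complement:
  1. A     = {green,gold}
  2. cA    = {red,blue}
  3. kcA   = {green,gold,red,blue}
  4. ckcA  = {}
— saturated at 4

4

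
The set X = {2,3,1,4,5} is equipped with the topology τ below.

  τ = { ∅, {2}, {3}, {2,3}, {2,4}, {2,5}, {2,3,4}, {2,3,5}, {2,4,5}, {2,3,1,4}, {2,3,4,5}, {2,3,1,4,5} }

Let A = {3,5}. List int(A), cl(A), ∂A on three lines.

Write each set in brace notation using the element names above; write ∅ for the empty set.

opens ⊆ A: ∅, {3}; union → int = {3}
complement {2,1,4}; its interior {2,4}; cl(A) = X∖{2,4} = {3,1,5}
boundary = {3,1,5} ∖ {3} = {1,5}

int(A) = {3}
cl(A)  = {3,1,5}
∂A     = {1,5}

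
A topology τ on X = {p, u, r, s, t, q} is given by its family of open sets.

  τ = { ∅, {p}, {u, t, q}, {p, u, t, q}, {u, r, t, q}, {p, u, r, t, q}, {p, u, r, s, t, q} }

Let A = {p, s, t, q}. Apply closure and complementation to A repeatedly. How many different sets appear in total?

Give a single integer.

complement {u, r}; its interior ∅; cl(A) = X∖∅ = {p, u, r, s, t, q}
With k = closure, c = complement:
  1. A     = {p, s, t, q}
  2. kA    = {p, u, r, s, t, q}
  3. cA    = {u, r}
  4. ckA   = ∅
  5. kcA   = {u, r, s, t, q}
  6. ckcA  = {p}
  7. kckcA = {p, s}
  8. ckckcA = {u, r, t, q}
k, c of each give nothing new

8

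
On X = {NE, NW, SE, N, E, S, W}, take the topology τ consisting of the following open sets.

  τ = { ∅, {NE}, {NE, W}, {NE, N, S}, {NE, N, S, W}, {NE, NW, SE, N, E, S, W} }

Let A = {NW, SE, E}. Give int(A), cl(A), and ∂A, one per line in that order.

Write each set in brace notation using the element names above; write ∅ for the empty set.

open subsets of A: ∅; so int(A) = ∅
closure: X∖int(X∖A) = X∖{NE, N, S, W} = {NW, SE, E}
∂A = {NW, SE, E} minus ∅ = {NW, SE, E}

int(A) = ∅
cl(A)  = {NW, SE, E}
∂A     = {NW, SE, E}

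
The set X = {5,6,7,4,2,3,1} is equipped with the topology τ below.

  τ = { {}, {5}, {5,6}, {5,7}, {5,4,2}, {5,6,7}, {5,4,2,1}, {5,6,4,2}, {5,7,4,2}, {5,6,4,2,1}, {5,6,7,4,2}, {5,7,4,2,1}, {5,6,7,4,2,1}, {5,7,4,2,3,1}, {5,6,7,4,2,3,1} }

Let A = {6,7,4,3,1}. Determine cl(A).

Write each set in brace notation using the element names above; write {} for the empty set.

closure: X∖int(X∖A) = X∖{5} = {6,7,4,2,3,1}

{6,7,4,2,3,1}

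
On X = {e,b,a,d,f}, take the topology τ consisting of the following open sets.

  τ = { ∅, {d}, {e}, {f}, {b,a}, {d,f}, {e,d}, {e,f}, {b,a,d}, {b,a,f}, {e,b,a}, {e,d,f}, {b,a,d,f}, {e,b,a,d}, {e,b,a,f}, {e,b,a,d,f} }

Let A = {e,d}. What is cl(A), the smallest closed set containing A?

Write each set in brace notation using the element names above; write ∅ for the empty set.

complement {b,a,f}; its interior {b,a,f}; cl(A) = X∖{b,a,f} = {e,d}

{e,d}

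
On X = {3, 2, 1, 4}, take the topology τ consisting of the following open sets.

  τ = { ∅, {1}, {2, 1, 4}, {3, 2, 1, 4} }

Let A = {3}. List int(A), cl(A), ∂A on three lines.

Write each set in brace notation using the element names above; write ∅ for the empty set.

int(A) = ∅
cl(A)  = {3}
∂A     = {3}

interior: largest open inside A is ∅ (from ∅)
cl via duality: int({2, 1, 4}) = {2, 1, 4}, so X∖{2, 1, 4} = {3}
cl∖int = {3}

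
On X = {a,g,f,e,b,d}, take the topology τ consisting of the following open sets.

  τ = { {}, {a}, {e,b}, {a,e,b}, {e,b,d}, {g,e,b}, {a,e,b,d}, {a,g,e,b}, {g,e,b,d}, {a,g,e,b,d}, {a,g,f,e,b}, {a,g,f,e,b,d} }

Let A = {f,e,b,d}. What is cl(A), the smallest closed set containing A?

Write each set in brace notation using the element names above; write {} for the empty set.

cl via duality: int({a,g}) = {a}, so X∖{a} = {g,f,e,b,d}

{g,f,e,b,d}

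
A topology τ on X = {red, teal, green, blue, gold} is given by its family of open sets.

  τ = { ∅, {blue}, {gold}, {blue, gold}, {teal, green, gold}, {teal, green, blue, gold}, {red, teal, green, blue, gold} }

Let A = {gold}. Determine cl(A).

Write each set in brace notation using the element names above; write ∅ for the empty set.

X∖A={red, teal, green, blue}, int(X∖A)={blue}, hence cl(A)={red, teal, green, gold}

{red, teal, green, gold}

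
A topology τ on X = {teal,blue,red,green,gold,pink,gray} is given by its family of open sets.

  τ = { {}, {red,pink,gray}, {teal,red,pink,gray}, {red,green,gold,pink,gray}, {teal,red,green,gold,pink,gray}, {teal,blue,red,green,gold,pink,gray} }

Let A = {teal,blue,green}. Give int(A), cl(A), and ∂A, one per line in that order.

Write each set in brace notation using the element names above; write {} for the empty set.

int(A) = {}
cl(A)  = {teal,blue,green,gold}
∂A     = {teal,blue,green,gold}

U open, U⊆A: {}. int(A) = ⋃ = {}
X∖A={red,gold,pink,gray}, int(X∖A)={red,pink,gray}, hence cl(A)={teal,blue,green,gold}
∂A: remove int from cl → {teal,blue,green,gold}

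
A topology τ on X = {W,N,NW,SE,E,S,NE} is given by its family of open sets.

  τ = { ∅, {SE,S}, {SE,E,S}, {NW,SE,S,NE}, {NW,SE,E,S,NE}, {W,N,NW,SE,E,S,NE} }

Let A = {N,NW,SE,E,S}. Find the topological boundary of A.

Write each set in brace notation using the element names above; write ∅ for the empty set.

interior: largest open inside A is {SE,E,S} (from ∅, {SE,S}, {SE,E,S})
cl via duality: int({W,NE}) = ∅, so X∖∅ = {W,N,NW,SE,E,S,NE}
cl∖int = {W,N,NW,NE}

{W,N,NW,NE}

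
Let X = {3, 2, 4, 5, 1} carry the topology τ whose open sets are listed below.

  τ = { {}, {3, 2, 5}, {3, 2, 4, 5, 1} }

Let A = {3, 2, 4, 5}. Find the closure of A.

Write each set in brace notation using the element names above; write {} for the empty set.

{3, 2, 4, 5, 1}

cl via duality: int({1}) = {}, so X∖{} = {3, 2, 4, 5, 1}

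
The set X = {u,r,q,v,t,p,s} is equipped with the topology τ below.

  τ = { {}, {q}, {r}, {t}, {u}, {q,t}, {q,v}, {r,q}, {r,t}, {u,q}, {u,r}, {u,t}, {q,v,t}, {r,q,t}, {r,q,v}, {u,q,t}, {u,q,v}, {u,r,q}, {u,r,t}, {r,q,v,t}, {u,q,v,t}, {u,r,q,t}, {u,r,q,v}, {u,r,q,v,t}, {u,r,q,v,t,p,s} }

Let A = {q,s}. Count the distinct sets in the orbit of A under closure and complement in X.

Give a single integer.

X∖A={u,r,v,t,p}, int(X∖A)={u,r,t}, hence cl(A)={q,v,p,s}
Orbit (k=closure, c=complement):
  1. A     = {q,s}
  2. kA    = {q,v,p,s}
  3. cA    = {u,r,v,t,p}
  4. ckA   = {u,r,t}
  5. kcA   = {u,r,v,t,p,s}
  6. kckA  = {u,r,t,p,s}
  7. ckcA  = {q}
  8. ckckA = {q,v}
(closed under both — stop)

8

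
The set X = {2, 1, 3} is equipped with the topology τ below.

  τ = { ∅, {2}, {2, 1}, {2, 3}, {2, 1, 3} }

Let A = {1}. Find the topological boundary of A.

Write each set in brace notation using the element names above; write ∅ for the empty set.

interior: largest open inside A is ∅ (from ∅)
cl via duality: int({2, 3}) = {2, 3}, so X∖{2, 3} = {1}
cl∖int = {1}

{1}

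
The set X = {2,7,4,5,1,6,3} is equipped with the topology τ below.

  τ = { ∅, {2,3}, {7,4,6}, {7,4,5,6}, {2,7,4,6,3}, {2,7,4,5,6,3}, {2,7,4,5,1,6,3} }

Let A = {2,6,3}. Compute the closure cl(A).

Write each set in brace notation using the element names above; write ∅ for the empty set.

{2,7,4,5,1,6,3}

closure: X∖int(X∖A) = X∖∅ = {2,7,4,5,1,6,3}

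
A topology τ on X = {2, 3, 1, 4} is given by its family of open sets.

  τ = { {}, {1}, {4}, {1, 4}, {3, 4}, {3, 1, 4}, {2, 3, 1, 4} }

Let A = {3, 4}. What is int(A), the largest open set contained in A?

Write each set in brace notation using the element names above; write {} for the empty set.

open subsets of A: {}, {4}, {3, 4}; so int(A) = {3, 4}

{3, 4}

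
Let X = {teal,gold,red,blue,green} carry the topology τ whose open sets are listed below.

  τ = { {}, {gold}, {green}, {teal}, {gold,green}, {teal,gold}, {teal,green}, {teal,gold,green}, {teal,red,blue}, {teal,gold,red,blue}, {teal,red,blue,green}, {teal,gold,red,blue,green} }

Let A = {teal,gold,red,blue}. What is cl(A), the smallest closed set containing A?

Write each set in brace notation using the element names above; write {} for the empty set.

cl via duality: int({green}) = {green}, so X∖{green} = {teal,gold,red,blue}

{teal,gold,red,blue}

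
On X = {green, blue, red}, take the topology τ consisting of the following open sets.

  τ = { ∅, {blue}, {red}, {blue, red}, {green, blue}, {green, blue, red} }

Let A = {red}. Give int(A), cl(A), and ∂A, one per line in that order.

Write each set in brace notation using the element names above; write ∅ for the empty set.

interior: largest open inside A is {red} (from ∅, {red})
cl via duality: int({green, blue}) = {green, blue}, so X∖{green, blue} = {red}
cl∖int = ∅

int(A) = {red}
cl(A)  = {red}
∂A     = ∅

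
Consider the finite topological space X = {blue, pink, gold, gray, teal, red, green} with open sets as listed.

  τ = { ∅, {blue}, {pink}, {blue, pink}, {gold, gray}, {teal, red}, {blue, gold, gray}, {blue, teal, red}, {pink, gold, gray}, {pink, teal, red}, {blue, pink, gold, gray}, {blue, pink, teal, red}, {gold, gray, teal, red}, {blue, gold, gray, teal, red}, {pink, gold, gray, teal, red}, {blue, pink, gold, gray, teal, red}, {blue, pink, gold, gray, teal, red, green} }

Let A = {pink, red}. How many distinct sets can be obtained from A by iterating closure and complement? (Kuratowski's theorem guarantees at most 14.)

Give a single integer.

10

X∖A={blue, gold, gray, teal, green}, int(X∖A)={blue, gold, gray}, hence cl(A)={pink, teal, red, green}
Orbit (k=closure, c=complement):
  1. A     = {pink, red}
  2. kA    = {pink, teal, red, green}
  3. cA    = {blue, gold, gray, teal, green}
  4. ckA   = {blue, gold, gray}
  5. kcA   = {blue, gold, gray, teal, red, green}
  6. kckA  = {blue, gold, gray, green}
  7. ckcA  = {pink}
  8. ckckA = {pink, teal, red}
  9. kckcA = {pink, green}
  10. ckckcA = {blue, gold, gray, teal, red}
(closed under both — stop)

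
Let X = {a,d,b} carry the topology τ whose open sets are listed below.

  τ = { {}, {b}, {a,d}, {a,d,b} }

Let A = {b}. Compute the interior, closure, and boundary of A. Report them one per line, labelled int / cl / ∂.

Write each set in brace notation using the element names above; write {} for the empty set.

int(A) = {b}
cl(A)  = {b}
∂A     = {}

U open, U⊆A: {}, {b}. int(A) = ⋃ = {b}
X∖A={a,d}, int(X∖A)={a,d}, hence cl(A)={b}
∂A: remove int from cl → {}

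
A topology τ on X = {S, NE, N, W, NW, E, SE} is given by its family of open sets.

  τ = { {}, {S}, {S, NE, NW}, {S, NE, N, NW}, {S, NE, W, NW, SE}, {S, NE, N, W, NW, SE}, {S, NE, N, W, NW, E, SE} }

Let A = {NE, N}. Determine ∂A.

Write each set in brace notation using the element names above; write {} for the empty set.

open subsets of A: {}; so int(A) = {}
closure: X∖int(X∖A) = X∖{S} = {NE, N, W, NW, E, SE}
∂A = {NE, N, W, NW, E, SE} minus {} = {NE, N, W, NW, E, SE}

{NE, N, W, NW, E, SE}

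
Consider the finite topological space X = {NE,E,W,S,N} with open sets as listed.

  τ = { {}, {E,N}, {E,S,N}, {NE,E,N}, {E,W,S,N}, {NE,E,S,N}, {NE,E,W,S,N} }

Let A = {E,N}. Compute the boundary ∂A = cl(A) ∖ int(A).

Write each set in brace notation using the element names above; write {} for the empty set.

interior: largest open inside A is {E,N} (from {}, {E,N})
cl via duality: int({NE,W,S}) = {}, so X∖{} = {NE,E,W,S,N}
cl∖int = {NE,W,S}

{NE,W,S}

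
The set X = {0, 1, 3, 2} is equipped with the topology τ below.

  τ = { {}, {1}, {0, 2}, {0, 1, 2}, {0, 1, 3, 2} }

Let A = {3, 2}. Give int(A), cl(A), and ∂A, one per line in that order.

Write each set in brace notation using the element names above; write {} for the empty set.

int(A) = {}
cl(A)  = {0, 3, 2}
∂A     = {0, 3, 2}

opens ⊆ A: {}; union → int = {}
complement {0, 1}; its interior {1}; cl(A) = X∖{1} = {0, 3, 2}
boundary = {0, 3, 2} ∖ {} = {0, 3, 2}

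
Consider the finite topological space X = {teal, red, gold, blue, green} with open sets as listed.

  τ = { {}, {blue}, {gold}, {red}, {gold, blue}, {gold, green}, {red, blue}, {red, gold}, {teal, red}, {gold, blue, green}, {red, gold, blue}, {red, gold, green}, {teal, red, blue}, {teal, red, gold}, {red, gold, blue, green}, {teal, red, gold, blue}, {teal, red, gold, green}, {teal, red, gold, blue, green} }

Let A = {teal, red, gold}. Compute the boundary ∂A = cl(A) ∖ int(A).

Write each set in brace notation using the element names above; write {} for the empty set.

{green}

interior: largest open inside A is {teal, red, gold} (from {}, {gold}, {red}, {red, gold}, {teal, red}, {teal, red, gold})
cl via duality: int({blue, green}) = {blue}, so X∖{blue} = {teal, red, gold, green}
cl∖int = {green}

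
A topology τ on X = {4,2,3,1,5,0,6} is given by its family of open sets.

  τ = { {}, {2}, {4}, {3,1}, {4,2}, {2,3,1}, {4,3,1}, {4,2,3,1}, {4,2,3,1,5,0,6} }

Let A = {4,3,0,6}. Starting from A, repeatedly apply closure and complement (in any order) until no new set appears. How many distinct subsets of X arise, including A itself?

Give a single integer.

10

cl via duality: int({2,1,5}) = {2}, so X∖{2} = {4,3,1,5,0,6}
Write k for closure, c for complement:
  1. A     = {4,3,0,6}
  2. kA    = {4,3,1,5,0,6}
  3. cA    = {2,1,5}
  4. ckA   = {2}
  5. kcA   = {2,3,1,5,0,6}
  6. kckA  = {2,5,0,6}
  7. ckcA  = {4}
  8. ckckA = {4,3,1}
  9. kckcA = {4,5,0,6}
  10. ckckcA = {2,3,1}
applying k or c yields no new set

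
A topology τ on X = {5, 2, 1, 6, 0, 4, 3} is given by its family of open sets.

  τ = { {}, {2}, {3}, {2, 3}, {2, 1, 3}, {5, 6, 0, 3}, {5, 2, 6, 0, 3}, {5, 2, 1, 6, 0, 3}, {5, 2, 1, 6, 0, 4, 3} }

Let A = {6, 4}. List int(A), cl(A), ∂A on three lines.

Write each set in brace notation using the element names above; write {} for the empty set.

int(A) = {}
cl(A)  = {5, 6, 0, 4}
∂A     = {5, 6, 0, 4}

open subsets of A: {}; so int(A) = {}
closure: X∖int(X∖A) = X∖{2, 1, 3} = {5, 6, 0, 4}
∂A = {5, 6, 0, 4} minus {} = {5, 6, 0, 4}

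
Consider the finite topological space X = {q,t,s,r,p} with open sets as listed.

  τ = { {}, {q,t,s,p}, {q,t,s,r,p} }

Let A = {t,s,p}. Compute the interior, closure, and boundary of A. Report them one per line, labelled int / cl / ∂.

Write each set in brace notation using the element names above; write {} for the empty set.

interior: largest open inside A is {} (from {})
cl via duality: int({q,r}) = {}, so X∖{} = {q,t,s,r,p}
cl∖int = {q,t,s,r,p}

int(A) = {}
cl(A)  = {q,t,s,r,p}
∂A     = {q,t,s,r,p}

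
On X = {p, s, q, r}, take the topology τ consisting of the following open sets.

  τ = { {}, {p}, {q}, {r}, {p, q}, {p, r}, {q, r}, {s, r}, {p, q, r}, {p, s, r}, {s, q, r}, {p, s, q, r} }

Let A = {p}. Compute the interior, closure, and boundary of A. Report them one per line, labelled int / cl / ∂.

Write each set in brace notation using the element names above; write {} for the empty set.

opens ⊆ A: {}, {p}; union → int = {p}
complement {s, q, r}; its interior {s, q, r}; cl(A) = X∖{s, q, r} = {p}
boundary = {p} ∖ {p} = {}

int(A) = {p}
cl(A)  = {p}
∂A     = {}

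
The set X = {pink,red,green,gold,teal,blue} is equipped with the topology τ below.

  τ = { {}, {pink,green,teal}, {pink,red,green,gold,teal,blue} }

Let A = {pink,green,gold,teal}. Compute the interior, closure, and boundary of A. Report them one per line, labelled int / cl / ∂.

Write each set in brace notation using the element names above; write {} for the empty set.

U open, U⊆A: {}, {pink,green,teal}. int(A) = ⋃ = {pink,green,teal}
X∖A={red,blue}, int(X∖A)={}, hence cl(A)={pink,red,green,gold,teal,blue}
∂A: remove int from cl → {red,gold,blue}

int(A) = {pink,green,teal}
cl(A)  = {pink,red,green,gold,teal,blue}
∂A     = {red,gold,blue}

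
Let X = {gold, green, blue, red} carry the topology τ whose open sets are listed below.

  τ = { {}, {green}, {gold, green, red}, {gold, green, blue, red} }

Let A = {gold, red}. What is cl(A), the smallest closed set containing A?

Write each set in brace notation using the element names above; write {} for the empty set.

{gold, blue, red}

cl via duality: int({green, blue}) = {green}, so X∖{green} = {gold, blue, red}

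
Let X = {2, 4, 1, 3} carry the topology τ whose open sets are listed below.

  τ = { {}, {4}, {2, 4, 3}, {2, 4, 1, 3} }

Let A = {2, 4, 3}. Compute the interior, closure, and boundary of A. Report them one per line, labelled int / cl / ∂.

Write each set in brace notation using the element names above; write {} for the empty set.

int(A) = {2, 4, 3}
cl(A)  = {2, 4, 1, 3}
∂A     = {1}

U open, U⊆A: {}, {4}, {2, 4, 3}. int(A) = ⋃ = {2, 4, 3}
X∖A={1}, int(X∖A)={}, hence cl(A)={2, 4, 1, 3}
∂A: remove int from cl → {1}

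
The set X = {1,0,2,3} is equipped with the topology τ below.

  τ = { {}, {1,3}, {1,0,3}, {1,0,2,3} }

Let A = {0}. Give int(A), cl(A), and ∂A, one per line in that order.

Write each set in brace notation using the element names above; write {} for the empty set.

int(A) = {}
cl(A)  = {0,2}
∂A     = {0,2}

U open, U⊆A: {}. int(A) = ⋃ = {}
X∖A={1,2,3}, int(X∖A)={1,3}, hence cl(A)={0,2}
∂A: remove int from cl → {0,2}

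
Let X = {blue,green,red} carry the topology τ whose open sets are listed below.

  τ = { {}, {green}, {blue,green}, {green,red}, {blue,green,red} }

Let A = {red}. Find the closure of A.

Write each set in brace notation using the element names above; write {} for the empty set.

{red}

complement {blue,green}; its interior {blue,green}; cl(A) = X∖{blue,green} = {red}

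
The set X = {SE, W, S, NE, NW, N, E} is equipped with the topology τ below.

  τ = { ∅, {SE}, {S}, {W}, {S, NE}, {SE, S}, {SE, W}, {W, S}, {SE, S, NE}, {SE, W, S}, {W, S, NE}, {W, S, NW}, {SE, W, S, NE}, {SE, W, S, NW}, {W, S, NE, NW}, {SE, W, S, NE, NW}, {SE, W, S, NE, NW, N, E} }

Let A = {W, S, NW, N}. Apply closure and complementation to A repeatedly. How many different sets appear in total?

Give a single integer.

8

complement {SE, NE, E}; its interior {SE}; cl(A) = X∖{SE} = {W, S, NE, NW, N, E}
With k = closure, c = complement:
  1. A     = {W, S, NW, N}
  2. kA    = {W, S, NE, NW, N, E}
  3. cA    = {SE, NE, E}
  4. ckA   = {SE}
  5. kcA   = {SE, NE, N, E}
  6. kckA  = {SE, N, E}
  7. ckcA  = {W, S, NW}
  8. ckckA = {W, S, NE, NW}
k, c of each give nothing new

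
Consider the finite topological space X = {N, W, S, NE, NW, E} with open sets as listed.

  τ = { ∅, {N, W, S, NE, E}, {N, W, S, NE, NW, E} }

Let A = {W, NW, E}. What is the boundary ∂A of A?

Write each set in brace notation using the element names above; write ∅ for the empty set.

{N, W, S, NE, NW, E}

interior: largest open inside A is ∅ (from ∅)
cl via duality: int({N, S, NE}) = ∅, so X∖∅ = {N, W, S, NE, NW, E}
cl∖int = {N, W, S, NE, NW, E}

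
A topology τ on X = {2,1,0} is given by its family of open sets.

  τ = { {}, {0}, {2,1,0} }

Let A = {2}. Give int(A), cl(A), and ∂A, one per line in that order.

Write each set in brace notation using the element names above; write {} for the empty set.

int(A) = {}
cl(A)  = {2,1}
∂A     = {2,1}

interior: largest open inside A is {} (from {})
cl via duality: int({1,0}) = {0}, so X∖{0} = {2,1}
cl∖int = {2,1}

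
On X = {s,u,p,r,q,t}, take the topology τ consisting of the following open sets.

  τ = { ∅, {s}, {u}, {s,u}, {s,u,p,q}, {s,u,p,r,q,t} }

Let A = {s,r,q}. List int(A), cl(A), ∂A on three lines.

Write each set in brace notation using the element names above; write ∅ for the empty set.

open subsets of A: ∅, {s}; so int(A) = {s}
closure: X∖int(X∖A) = X∖{u} = {s,p,r,q,t}
∂A = {s,p,r,q,t} minus {s} = {p,r,q,t}

int(A) = {s}
cl(A)  = {s,p,r,q,t}
∂A     = {p,r,q,t}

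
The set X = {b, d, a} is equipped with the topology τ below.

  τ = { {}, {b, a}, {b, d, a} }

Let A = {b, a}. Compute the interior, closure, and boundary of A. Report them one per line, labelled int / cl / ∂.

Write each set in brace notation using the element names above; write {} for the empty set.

int(A) = {b, a}
cl(A)  = {b, d, a}
∂A     = {d}

opens ⊆ A: {}, {b, a}; union → int = {b, a}
complement {d}; its interior {}; cl(A) = X∖{} = {b, d, a}
boundary = {b, d, a} ∖ {b, a} = {d}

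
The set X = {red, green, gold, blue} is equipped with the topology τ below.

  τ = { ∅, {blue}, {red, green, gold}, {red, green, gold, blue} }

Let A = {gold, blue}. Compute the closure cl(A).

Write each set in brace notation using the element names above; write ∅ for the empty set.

X∖A={red, green}, int(X∖A)=∅, hence cl(A)={red, green, gold, blue}

{red, green, gold, blue}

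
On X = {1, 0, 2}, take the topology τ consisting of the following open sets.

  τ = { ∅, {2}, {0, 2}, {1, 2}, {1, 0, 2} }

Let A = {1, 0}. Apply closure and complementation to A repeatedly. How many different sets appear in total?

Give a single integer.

4

cl via duality: int({2}) = {2}, so X∖{2} = {1, 0}
Write k for closure, c for complement:
  1. A     = {1, 0}
  2. cA    = {2}
  3. kcA   = {1, 0, 2}
  4. ckcA  = ∅
applying k or c yields no new set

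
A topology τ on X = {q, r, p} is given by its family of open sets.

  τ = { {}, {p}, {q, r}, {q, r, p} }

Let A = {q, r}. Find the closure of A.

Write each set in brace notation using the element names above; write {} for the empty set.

{q, r}

closure: X∖int(X∖A) = X∖{p} = {q, r}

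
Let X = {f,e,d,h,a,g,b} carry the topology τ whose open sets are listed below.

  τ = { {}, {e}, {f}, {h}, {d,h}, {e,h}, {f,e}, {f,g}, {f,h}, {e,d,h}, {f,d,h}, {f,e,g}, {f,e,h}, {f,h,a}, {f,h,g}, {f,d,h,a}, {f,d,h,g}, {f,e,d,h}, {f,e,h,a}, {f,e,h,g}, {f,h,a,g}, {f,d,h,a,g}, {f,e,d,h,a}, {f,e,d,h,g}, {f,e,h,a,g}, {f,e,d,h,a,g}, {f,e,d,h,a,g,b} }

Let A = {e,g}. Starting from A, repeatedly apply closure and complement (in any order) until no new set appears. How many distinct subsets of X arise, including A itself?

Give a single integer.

closure: X∖int(X∖A) = X∖{f,d,h,a} = {e,g,b}
Let k=closure and c=complement:
  1. A     = {e,g}
  2. kA    = {e,g,b}
  3. cA    = {f,d,h,a,b}
  4. ckA   = {f,d,h,a}
  5. kcA   = {f,d,h,a,g,b}
  6. ckcA  = {e}
  7. kckcA = {e,b}
  8. ckckcA = {f,d,h,a,g}
— saturated at 8

8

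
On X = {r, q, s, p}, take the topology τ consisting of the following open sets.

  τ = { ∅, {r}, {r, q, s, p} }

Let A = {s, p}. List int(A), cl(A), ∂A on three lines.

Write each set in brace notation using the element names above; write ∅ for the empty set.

int(A) = ∅
cl(A)  = {q, s, p}
∂A     = {q, s, p}

U open, U⊆A: ∅. int(A) = ⋃ = ∅
X∖A={r, q}, int(X∖A)={r}, hence cl(A)={q, s, p}
∂A: remove int from cl → {q, s, p}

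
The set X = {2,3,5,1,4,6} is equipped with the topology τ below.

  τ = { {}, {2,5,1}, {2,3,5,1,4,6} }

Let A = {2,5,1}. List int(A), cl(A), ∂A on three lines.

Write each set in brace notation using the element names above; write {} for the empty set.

int(A) = {2,5,1}
cl(A)  = {2,3,5,1,4,6}
∂A     = {3,4,6}

interior: largest open inside A is {2,5,1} (from {}, {2,5,1})
cl via duality: int({3,4,6}) = {}, so X∖{} = {2,3,5,1,4,6}
cl∖int = {3,4,6}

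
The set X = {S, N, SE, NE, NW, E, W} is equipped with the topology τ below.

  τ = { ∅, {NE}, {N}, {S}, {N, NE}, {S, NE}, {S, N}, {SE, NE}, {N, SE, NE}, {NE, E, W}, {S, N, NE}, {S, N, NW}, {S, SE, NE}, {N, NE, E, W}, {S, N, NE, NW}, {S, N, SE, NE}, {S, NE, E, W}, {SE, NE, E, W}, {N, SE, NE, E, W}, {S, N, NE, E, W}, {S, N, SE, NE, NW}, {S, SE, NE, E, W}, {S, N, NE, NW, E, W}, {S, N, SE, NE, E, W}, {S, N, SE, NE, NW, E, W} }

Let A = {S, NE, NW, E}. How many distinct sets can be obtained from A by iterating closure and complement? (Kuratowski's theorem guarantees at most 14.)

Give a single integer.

complement {N, SE, W}; its interior {N}; cl(A) = X∖{N} = {S, SE, NE, NW, E, W}
With k = closure, c = complement:
  1. A     = {S, NE, NW, E}
  2. kA    = {S, SE, NE, NW, E, W}
  3. cA    = {N, SE, W}
  4. ckA   = {N}
  5. kcA   = {N, SE, NW, E, W}
  6. kckA  = {N, NW}
  7. ckcA  = {S, NE}
  8. ckckA = {S, SE, NE, E, W}
k, c of each give nothing new

8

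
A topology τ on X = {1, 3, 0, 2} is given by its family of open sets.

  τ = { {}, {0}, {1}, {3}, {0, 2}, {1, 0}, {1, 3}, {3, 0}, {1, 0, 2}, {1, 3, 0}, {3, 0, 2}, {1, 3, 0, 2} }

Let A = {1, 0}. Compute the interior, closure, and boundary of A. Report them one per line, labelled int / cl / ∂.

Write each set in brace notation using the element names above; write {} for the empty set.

interior: largest open inside A is {1, 0} (from {}, {0}, {1}, {1, 0})
cl via duality: int({3, 2}) = {3}, so X∖{3} = {1, 0, 2}
cl∖int = {2}

int(A) = {1, 0}
cl(A)  = {1, 0, 2}
∂A     = {2}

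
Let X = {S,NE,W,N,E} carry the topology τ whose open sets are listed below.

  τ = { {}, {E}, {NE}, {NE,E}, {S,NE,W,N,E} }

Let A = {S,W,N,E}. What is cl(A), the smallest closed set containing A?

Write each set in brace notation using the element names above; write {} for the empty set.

closure: X∖int(X∖A) = X∖{NE} = {S,W,N,E}

{S,W,N,E}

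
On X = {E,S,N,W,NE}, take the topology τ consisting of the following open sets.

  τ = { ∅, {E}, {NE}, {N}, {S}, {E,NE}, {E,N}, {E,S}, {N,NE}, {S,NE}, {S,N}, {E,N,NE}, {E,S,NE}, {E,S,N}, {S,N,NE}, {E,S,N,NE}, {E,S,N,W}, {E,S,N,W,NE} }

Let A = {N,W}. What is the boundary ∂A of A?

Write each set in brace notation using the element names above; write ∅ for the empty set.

{W}

interior: largest open inside A is {N} (from ∅, {N})
cl via duality: int({E,S,NE}) = {E,S,NE}, so X∖{E,S,NE} = {N,W}
cl∖int = {W}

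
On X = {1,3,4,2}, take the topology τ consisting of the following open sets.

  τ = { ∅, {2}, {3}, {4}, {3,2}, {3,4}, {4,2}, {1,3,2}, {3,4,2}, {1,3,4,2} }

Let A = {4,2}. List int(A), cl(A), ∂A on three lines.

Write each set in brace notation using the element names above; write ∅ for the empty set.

int(A) = {4,2}
cl(A)  = {1,4,2}
∂A     = {1}

open subsets of A: ∅, {4}, {2}, {4,2}; so int(A) = {4,2}
closure: X∖int(X∖A) = X∖{3} = {1,4,2}
∂A = {1,4,2} minus {4,2} = {1}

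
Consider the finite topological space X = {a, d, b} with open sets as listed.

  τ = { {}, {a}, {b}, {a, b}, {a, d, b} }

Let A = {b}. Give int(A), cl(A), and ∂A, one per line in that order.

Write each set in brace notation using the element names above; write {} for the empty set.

int(A) = {b}
cl(A)  = {d, b}
∂A     = {d}

opens ⊆ A: {}, {b}; union → int = {b}
complement {a, d}; its interior {a}; cl(A) = X∖{a} = {d, b}
boundary = {d, b} ∖ {b} = {d}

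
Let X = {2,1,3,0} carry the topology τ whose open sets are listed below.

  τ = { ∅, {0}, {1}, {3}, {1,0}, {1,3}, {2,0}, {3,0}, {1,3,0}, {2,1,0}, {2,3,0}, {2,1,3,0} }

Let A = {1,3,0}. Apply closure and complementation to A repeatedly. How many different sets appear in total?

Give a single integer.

4

complement {2}; its interior ∅; cl(A) = X∖∅ = {2,1,3,0}
With k = closure, c = complement:
  1. A     = {1,3,0}
  2. kA    = {2,1,3,0}
  3. cA    = {2}
  4. ckA   = ∅
k, c of each give nothing new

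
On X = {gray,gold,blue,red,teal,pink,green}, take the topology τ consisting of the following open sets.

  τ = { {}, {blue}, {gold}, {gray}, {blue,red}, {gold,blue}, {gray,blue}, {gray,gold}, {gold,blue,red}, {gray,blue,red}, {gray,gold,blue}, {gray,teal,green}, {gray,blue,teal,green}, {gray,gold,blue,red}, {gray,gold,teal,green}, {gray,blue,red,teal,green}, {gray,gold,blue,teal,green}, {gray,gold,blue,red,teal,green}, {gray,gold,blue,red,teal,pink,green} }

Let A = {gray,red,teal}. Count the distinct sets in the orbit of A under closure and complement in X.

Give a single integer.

cl via duality: int({gold,blue,pink,green}) = {gold,blue}, so X∖{gold,blue} = {gray,red,teal,pink,green}
Write k for closure, c for complement:
  1. A     = {gray,red,teal}
  2. kA    = {gray,red,teal,pink,green}
  3. cA    = {gold,blue,pink,green}
  4. ckA   = {gold,blue}
  5. kcA   = {gold,blue,red,teal,pink,green}
  6. kckA  = {gold,blue,red,pink}
  7. ckcA  = {gray}
  8. ckckA = {gray,teal,green}
  9. kckcA = {gray,teal,pink,green}
  10. ckckcA = {gold,blue,red}
applying k or c yields no new set

10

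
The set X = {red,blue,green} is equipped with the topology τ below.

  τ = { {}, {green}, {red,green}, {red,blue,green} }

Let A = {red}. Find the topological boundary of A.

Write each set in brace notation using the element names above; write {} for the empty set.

{red,blue}

opens ⊆ A: {}; union → int = {}
complement {blue,green}; its interior {green}; cl(A) = X∖{green} = {red,blue}
boundary = {red,blue} ∖ {} = {red,blue}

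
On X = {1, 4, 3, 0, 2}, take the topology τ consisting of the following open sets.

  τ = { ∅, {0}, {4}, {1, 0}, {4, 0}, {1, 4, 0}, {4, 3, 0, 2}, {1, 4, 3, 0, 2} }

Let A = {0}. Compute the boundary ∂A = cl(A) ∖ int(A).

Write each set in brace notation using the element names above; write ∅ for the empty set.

opens ⊆ A: ∅, {0}; union → int = {0}
complement {1, 4, 3, 2}; its interior {4}; cl(A) = X∖{4} = {1, 3, 0, 2}
boundary = {1, 3, 0, 2} ∖ {0} = {1, 3, 2}

{1, 3, 2}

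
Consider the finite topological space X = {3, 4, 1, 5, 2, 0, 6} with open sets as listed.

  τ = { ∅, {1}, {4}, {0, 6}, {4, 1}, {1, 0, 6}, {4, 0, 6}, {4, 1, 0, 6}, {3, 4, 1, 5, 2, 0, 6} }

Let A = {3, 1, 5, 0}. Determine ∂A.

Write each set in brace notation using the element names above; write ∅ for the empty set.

{3, 5, 2, 0, 6}

opens ⊆ A: ∅, {1}; union → int = {1}
complement {4, 2, 6}; its interior {4}; cl(A) = X∖{4} = {3, 1, 5, 2, 0, 6}
boundary = {3, 1, 5, 2, 0, 6} ∖ {1} = {3, 5, 2, 0, 6}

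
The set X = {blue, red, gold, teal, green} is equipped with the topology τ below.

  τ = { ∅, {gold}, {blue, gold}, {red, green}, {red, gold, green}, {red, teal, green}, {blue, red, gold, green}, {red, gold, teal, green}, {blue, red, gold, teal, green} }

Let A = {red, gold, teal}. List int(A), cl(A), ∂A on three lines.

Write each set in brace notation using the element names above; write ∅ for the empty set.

int(A) = {gold}
cl(A)  = {blue, red, gold, teal, green}
∂A     = {blue, red, teal, green}

interior: largest open inside A is {gold} (from ∅, {gold})
cl via duality: int({blue, green}) = ∅, so X∖∅ = {blue, red, gold, teal, green}
cl∖int = {blue, red, teal, green}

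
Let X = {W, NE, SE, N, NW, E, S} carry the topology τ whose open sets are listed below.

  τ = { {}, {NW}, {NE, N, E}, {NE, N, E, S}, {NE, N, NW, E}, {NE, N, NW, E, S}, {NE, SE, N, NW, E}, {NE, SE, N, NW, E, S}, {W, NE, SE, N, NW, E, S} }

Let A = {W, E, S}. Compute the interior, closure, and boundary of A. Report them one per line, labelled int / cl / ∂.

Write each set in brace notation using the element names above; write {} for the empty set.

interior: largest open inside A is {} (from {})
cl via duality: int({NE, SE, N, NW}) = {NW}, so X∖{NW} = {W, NE, SE, N, E, S}
cl∖int = {W, NE, SE, N, E, S}

int(A) = {}
cl(A)  = {W, NE, SE, N, E, S}
∂A     = {W, NE, SE, N, E, S}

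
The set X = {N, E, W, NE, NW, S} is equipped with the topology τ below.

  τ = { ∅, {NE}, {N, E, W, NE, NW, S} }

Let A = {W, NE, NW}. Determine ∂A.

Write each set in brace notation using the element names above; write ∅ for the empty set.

{N, E, W, NW, S}

interior: largest open inside A is {NE} (from ∅, {NE})
cl via duality: int({N, E, S}) = ∅, so X∖∅ = {N, E, W, NE, NW, S}
cl∖int = {N, E, W, NW, S}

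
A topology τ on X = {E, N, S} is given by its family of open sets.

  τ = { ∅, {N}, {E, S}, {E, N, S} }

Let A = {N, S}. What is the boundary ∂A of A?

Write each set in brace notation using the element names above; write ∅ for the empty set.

{E, S}

opens ⊆ A: ∅, {N}; union → int = {N}
complement {E}; its interior ∅; cl(A) = X∖∅ = {E, N, S}
boundary = {E, N, S} ∖ {N} = {E, S}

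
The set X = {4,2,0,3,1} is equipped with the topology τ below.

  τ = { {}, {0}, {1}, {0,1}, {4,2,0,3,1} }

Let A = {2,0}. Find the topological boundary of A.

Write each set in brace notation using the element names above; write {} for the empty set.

{4,2,3}

open subsets of A: {}, {0}; so int(A) = {0}
closure: X∖int(X∖A) = X∖{1} = {4,2,0,3}
∂A = {4,2,0,3} minus {0} = {4,2,3}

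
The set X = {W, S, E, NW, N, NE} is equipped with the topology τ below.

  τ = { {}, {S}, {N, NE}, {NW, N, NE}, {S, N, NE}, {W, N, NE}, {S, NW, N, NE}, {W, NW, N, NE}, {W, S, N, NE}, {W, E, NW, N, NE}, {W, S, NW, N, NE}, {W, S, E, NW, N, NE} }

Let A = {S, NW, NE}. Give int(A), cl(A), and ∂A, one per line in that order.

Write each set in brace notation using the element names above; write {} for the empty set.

open subsets of A: {}, {S}; so int(A) = {S}
closure: X∖int(X∖A) = X∖{} = {W, S, E, NW, N, NE}
∂A = {W, S, E, NW, N, NE} minus {S} = {W, E, NW, N, NE}

int(A) = {S}
cl(A)  = {W, S, E, NW, N, NE}
∂A     = {W, E, NW, N, NE}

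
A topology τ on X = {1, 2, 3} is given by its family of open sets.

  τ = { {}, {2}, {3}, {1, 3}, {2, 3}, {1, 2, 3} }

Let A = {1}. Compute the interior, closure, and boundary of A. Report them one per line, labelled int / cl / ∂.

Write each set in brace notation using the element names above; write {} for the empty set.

int(A) = {}
cl(A)  = {1}
∂A     = {1}

U open, U⊆A: {}. int(A) = ⋃ = {}
X∖A={2, 3}, int(X∖A)={2, 3}, hence cl(A)={1}
∂A: remove int from cl → {1}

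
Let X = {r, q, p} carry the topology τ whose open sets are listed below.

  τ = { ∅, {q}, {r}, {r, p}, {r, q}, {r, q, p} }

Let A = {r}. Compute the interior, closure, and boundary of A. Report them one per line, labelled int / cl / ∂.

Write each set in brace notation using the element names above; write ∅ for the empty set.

int(A) = {r}
cl(A)  = {r, p}
∂A     = {p}

open subsets of A: ∅, {r}; so int(A) = {r}
closure: X∖int(X∖A) = X∖{q} = {r, p}
∂A = {r, p} minus {r} = {p}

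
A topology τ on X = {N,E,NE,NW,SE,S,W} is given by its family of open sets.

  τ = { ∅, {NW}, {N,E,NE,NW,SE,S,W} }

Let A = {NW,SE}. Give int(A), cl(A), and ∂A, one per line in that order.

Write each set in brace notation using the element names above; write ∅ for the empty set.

U open, U⊆A: ∅, {NW}. int(A) = ⋃ = {NW}
X∖A={N,E,NE,S,W}, int(X∖A)=∅, hence cl(A)={N,E,NE,NW,SE,S,W}
∂A: remove int from cl → {N,E,NE,SE,S,W}

int(A) = {NW}
cl(A)  = {N,E,NE,NW,SE,S,W}
∂A     = {N,E,NE,SE,S,W}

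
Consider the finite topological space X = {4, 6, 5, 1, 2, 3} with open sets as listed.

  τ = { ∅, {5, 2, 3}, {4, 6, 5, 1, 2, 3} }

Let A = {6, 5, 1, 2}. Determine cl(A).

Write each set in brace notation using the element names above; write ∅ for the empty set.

{4, 6, 5, 1, 2, 3}

complement {4, 3}; its interior ∅; cl(A) = X∖∅ = {4, 6, 5, 1, 2, 3}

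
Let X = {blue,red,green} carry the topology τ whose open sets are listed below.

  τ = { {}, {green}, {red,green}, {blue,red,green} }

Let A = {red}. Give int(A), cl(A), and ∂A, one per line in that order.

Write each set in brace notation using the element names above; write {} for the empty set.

int(A) = {}
cl(A)  = {blue,red}
∂A     = {blue,red}

U open, U⊆A: {}. int(A) = ⋃ = {}
X∖A={blue,green}, int(X∖A)={green}, hence cl(A)={blue,red}
∂A: remove int from cl → {blue,red}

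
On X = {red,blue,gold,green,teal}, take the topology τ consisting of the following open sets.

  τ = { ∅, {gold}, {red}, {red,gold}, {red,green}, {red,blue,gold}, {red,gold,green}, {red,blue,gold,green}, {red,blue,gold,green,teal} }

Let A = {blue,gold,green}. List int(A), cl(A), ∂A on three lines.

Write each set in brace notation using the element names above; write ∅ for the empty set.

int(A) = {gold}
cl(A)  = {blue,gold,green,teal}
∂A     = {blue,green,teal}

opens ⊆ A: ∅, {gold}; union → int = {gold}
complement {red,teal}; its interior {red}; cl(A) = X∖{red} = {blue,gold,green,teal}
boundary = {blue,gold,green,teal} ∖ {gold} = {blue,green,teal}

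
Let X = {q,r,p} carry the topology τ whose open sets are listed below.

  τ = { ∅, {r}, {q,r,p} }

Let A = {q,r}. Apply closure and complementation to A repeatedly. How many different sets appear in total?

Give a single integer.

6

closure: X∖int(X∖A) = X∖∅ = {q,r,p}
Let k=closure and c=complement:
  1. A     = {q,r}
  2. kA    = {q,r,p}
  3. cA    = {p}
  4. ckA   = ∅
  5. kcA   = {q,p}
  6. ckcA  = {r}
— saturated at 6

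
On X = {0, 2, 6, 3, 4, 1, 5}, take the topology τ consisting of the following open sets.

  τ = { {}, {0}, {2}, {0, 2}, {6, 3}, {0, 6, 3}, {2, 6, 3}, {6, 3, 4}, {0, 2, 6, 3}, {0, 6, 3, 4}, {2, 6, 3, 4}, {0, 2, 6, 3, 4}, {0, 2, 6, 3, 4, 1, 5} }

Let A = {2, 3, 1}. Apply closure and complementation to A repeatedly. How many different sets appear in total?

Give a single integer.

10

X∖A={0, 6, 4, 5}, int(X∖A)={0}, hence cl(A)={2, 6, 3, 4, 1, 5}
Orbit (k=closure, c=complement):
  1. A     = {2, 3, 1}
  2. kA    = {2, 6, 3, 4, 1, 5}
  3. cA    = {0, 6, 4, 5}
  4. ckA   = {0}
  5. kcA   = {0, 6, 3, 4, 1, 5}
  6. kckA  = {0, 1, 5}
  7. ckcA  = {2}
  8. ckckA = {2, 6, 3, 4}
  9. kckcA = {2, 1, 5}
  10. ckckcA = {0, 6, 3, 4}
(closed under both — stop)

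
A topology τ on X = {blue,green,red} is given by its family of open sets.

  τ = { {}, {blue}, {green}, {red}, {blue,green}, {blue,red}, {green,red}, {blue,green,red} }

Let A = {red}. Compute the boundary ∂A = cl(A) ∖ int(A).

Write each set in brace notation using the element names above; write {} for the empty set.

{}

U open, U⊆A: {}, {red}. int(A) = ⋃ = {red}
X∖A={blue,green}, int(X∖A)={blue,green}, hence cl(A)={red}
∂A: remove int from cl → {}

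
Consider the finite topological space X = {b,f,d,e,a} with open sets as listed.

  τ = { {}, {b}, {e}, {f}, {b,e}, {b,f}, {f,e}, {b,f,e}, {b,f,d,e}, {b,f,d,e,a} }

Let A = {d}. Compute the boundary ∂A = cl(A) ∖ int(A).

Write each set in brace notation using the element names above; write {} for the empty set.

{d,a}

U open, U⊆A: {}. int(A) = ⋃ = {}
X∖A={b,f,e,a}, int(X∖A)={b,f,e}, hence cl(A)={d,a}
∂A: remove int from cl → {d,a}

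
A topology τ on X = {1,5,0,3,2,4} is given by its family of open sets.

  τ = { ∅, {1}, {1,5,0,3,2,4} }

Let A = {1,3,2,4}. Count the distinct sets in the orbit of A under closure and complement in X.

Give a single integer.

6

X∖A={5,0}, int(X∖A)=∅, hence cl(A)={1,5,0,3,2,4}
Orbit (k=closure, c=complement):
  1. A     = {1,3,2,4}
  2. kA    = {1,5,0,3,2,4}
  3. cA    = {5,0}
  4. ckA   = ∅
  5. kcA   = {5,0,3,2,4}
  6. ckcA  = {1}
(closed under both — stop)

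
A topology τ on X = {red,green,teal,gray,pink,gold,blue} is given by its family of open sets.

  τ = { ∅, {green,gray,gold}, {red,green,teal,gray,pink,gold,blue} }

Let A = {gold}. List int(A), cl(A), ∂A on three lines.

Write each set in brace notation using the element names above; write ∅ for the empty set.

U open, U⊆A: ∅. int(A) = ⋃ = ∅
X∖A={red,green,teal,gray,pink,blue}, int(X∖A)=∅, hence cl(A)={red,green,teal,gray,pink,gold,blue}
∂A: remove int from cl → {red,green,teal,gray,pink,gold,blue}

int(A) = ∅
cl(A)  = {red,green,teal,gray,pink,gold,blue}
∂A     = {red,green,teal,gray,pink,gold,blue}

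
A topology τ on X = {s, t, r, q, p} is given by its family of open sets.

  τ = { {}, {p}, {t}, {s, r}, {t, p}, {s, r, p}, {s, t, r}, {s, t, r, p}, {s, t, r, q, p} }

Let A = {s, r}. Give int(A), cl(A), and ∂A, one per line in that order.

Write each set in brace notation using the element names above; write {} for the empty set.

open subsets of A: {}, {s, r}; so int(A) = {s, r}
closure: X∖int(X∖A) = X∖{t, p} = {s, r, q}
∂A = {s, r, q} minus {s, r} = {q}

int(A) = {s, r}
cl(A)  = {s, r, q}
∂A     = {q}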